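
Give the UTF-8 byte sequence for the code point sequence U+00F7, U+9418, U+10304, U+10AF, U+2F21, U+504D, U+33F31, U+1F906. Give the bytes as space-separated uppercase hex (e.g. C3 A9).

U+00F7: 2-byte form → C3 B7.
U+9418: 3-byte form → E9 90 98.
U+10304: 4-byte form → F0 90 8C 84.
U+10AF: 3-byte form → E1 82 AF.
U+2F21: 3-byte form → E2 BC A1.
U+504D: 3-byte form → E5 81 8D.
U+33F31: 4-byte form → F0 B3 BC B1.
U+1F906: 4-byte form → F0 9F A4 86.
Concatenated (26 bytes): C3 B7 E9 90 98 F0 90 8C 84 E1 82 AF E2 BC A1 E5 81 8D F0 B3 BC B1 F0 9F A4 86.

C3 B7 E9 90 98 F0 90 8C 84 E1 82 AF E2 BC A1 E5 81 8D F0 B3 BC B1 F0 9F A4 86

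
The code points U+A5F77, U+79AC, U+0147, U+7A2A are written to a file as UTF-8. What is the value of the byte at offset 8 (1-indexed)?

0xC5

1-indexed offset 8 is 0-indexed offset 7.
U+A5F77 → 4-byte form F2 A5 BD B7 at offsets 0–3.
U+79AC → 3-byte form E7 A6 AC at offsets 4–6.
U+0147 → 2-byte form C5 87 at offsets 7–8.
Offset 7 falls in char 3's range; it's byte 1 of C5 87 = 0xC5.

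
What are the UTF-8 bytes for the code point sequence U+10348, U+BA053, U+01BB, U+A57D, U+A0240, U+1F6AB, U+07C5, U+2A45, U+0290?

U+10348: 4-byte form → F0 90 8D 88.
U+BA053: 4-byte form → F2 BA 81 93.
U+01BB: 2-byte form → C6 BB.
U+A57D: 3-byte form → EA 95 BD.
U+A0240: 4-byte form → F2 A0 89 80.
U+1F6AB: 4-byte form → F0 9F 9A AB.
U+07C5: 2-byte form → DF 85.
U+2A45: 3-byte form → E2 A9 85.
U+0290: 2-byte form → CA 90.
Concatenated (28 bytes): F0 90 8D 88 F2 BA 81 93 C6 BB EA 95 BD F2 A0 89 80 F0 9F 9A AB DF 85 E2 A9 85 CA 90.

F0 90 8D 88 F2 BA 81 93 C6 BB EA 95 BD F2 A0 89 80 F0 9F 9A AB DF 85 E2 A9 85 CA 90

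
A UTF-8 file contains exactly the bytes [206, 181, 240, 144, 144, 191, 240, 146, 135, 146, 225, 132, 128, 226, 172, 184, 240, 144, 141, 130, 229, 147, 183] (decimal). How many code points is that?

Byte at offset 0: 0xCE = 11001110 → 2-byte char (#1). Advance 2.
Byte at offset 2: 0xF0 = 11110000 → 4-byte char (#2). Advance 4.
Byte at offset 6: 0xF0 = 11110000 → 4-byte char (#3). Advance 4.
Byte at offset 10: 0xE1 = 11100001 → 3-byte char (#4). Advance 3.
Byte at offset 13: 0xE2 = 11100010 → 3-byte char (#5). Advance 3.
Byte at offset 16: 0xF0 = 11110000 → 4-byte char (#6). Advance 4.
Byte at offset 20: 0xE5 = 11100101 → 3-byte char (#7). Advance 3.
Reached end at offset 23 after 7 code points.

7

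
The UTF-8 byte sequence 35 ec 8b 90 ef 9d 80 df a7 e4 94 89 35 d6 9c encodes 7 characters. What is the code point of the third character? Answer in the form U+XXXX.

U+F740

Offset 0: leading byte 0x35 = 00110101 → 1-byte char #1 = 35.
Offset 1: leading byte 0xEC = 11101100 → 3-byte char #2 = EC 8B 90.
Offset 4: leading byte 0xEF = 11101111 → 3-byte char #3 = EF 9D 80.
Leading byte 0xEF = 11101111 matches 1110xxxx → 3-byte sequence.
Byte 1: 0xEF = 11101111, payload 1111 (4 bits).
Byte 2: 0x9D = 10011101 (10xxxxxx ✓), payload 011101.
Byte 3: 0x80 = 10000000 (10xxxxxx ✓), payload 000000.
Concatenate: 1111011101000000 = 0xF740 (16 bits → U+F740).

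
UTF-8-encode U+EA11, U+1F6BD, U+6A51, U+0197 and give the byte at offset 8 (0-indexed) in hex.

U+EA11 → 3-byte form EE A8 91 at offsets 0–2.
U+1F6BD → 4-byte form F0 9F 9A BD at offsets 3–6.
U+6A51 → 3-byte form E6 A9 91 at offsets 7–9.
Offset 8 falls in char 3's range; it's byte 2 of E6 A9 91 = 0xA9.

0xA9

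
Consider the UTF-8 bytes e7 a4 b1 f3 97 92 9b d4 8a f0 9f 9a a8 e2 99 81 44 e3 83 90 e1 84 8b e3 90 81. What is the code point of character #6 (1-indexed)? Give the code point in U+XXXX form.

U+0044

Offset 0: leading byte 0xE7 = 11100111 → 3-byte char #1 = E7 A4 B1.
Offset 3: leading byte 0xF3 = 11110011 → 4-byte char #2 = F3 97 92 9B.
Offset 7: leading byte 0xD4 = 11010100 → 2-byte char #3 = D4 8A.
Offset 9: leading byte 0xF0 = 11110000 → 4-byte char #4 = F0 9F 9A A8.
Offset 13: leading byte 0xE2 = 11100010 → 3-byte char #5 = E2 99 81.
Offset 16: leading byte 0x44 = 01000100 → 1-byte char #6 = 44.
Leading byte 0x44 = 01000100 matches 0xxxxxxx → 1-byte sequence.
Byte 1: 0x44 = 01000100, payload 1000100 (7 bits).
Concatenate: 1000100 = 0x44 (7 bits → U+0044).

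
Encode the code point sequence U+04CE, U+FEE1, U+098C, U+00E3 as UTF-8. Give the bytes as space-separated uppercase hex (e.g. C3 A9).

D3 8E EF BB A1 E0 A6 8C C3 A3

U+04CE: 2-byte form → D3 8E.
U+FEE1: 3-byte form → EF BB A1.
U+098C: 3-byte form → E0 A6 8C.
U+00E3: 2-byte form → C3 A3.
Concatenated (10 bytes): D3 8E EF BB A1 E0 A6 8C C3 A3.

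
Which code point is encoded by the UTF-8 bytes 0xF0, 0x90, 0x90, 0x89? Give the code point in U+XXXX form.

Leading byte 0xF0 = 11110000 matches 11110xxx → 4-byte sequence.
Byte 1: 0xF0 = 11110000, payload 000 (3 bits).
Byte 2: 0x90 = 10010000 (10xxxxxx ✓), payload 010000.
Byte 3: 0x90 = 10010000 (10xxxxxx ✓), payload 010000.
Byte 4: 0x89 = 10001001 (10xxxxxx ✓), payload 001001.
Concatenate: 000010000010000001001 = 0x10409 (21 bits → U+10409).

U+10409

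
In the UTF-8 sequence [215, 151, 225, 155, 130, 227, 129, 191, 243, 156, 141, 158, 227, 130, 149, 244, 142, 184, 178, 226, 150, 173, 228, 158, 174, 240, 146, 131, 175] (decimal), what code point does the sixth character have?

U+10EE32

Offset 0: leading byte 0xD7 = 11010111 → 2-byte char #1 = D7 97.
Offset 2: leading byte 0xE1 = 11100001 → 3-byte char #2 = E1 9B 82.
Offset 5: leading byte 0xE3 = 11100011 → 3-byte char #3 = E3 81 BF.
Offset 8: leading byte 0xF3 = 11110011 → 4-byte char #4 = F3 9C 8D 9E.
Offset 12: leading byte 0xE3 = 11100011 → 3-byte char #5 = E3 82 95.
Offset 15: leading byte 0xF4 = 11110100 → 4-byte char #6 = F4 8E B8 B2.
Leading byte 0xF4 = 11110100 matches 11110xxx → 4-byte sequence.
Byte 1: 0xF4 = 11110100, payload 100 (3 bits).
Byte 2: 0x8E = 10001110 (10xxxxxx ✓), payload 001110.
Byte 3: 0xB8 = 10111000 (10xxxxxx ✓), payload 111000.
Byte 4: 0xB2 = 10110010 (10xxxxxx ✓), payload 110010.
Concatenate: 100001110111000110010 = 0x10EE32 (21 bits → U+10EE32).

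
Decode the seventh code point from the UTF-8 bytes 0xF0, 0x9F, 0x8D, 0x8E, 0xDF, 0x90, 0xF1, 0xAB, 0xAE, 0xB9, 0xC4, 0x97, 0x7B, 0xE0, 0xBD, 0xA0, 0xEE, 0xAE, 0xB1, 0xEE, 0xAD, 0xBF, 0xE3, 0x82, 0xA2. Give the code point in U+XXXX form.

Offset 0: leading byte 0xF0 = 11110000 → 4-byte char #1 = F0 9F 8D 8E.
Offset 4: leading byte 0xDF = 11011111 → 2-byte char #2 = DF 90.
Offset 6: leading byte 0xF1 = 11110001 → 4-byte char #3 = F1 AB AE B9.
Offset 10: leading byte 0xC4 = 11000100 → 2-byte char #4 = C4 97.
Offset 12: leading byte 0x7B = 01111011 → 1-byte char #5 = 7B.
Offset 13: leading byte 0xE0 = 11100000 → 3-byte char #6 = E0 BD A0.
Offset 16: leading byte 0xEE = 11101110 → 3-byte char #7 = EE AE B1.
Leading byte 0xEE = 11101110 matches 1110xxxx → 3-byte sequence.
Byte 1: 0xEE = 11101110, payload 1110 (4 bits).
Byte 2: 0xAE = 10101110 (10xxxxxx ✓), payload 101110.
Byte 3: 0xB1 = 10110001 (10xxxxxx ✓), payload 110001.
Concatenate: 1110101110110001 = 0xEBB1 (16 bits → U+EBB1).

U+EBB1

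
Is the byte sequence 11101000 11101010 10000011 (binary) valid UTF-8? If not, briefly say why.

invalid (non-continuation byte where continuation expected)

Leading byte 0xE8 = 11101000 → 3-byte form.
Byte 2 is 0xEA = 11101010, which is not 10xxxxxx — expected a continuation byte.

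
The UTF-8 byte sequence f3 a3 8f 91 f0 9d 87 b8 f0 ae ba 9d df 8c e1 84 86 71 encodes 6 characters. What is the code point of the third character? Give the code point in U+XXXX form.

Offset 0: leading byte 0xF3 = 11110011 → 4-byte char #1 = F3 A3 8F 91.
Offset 4: leading byte 0xF0 = 11110000 → 4-byte char #2 = F0 9D 87 B8.
Offset 8: leading byte 0xF0 = 11110000 → 4-byte char #3 = F0 AE BA 9D.
Leading byte 0xF0 = 11110000 matches 11110xxx → 4-byte sequence.
Byte 1: 0xF0 = 11110000, payload 000 (3 bits).
Byte 2: 0xAE = 10101110 (10xxxxxx ✓), payload 101110.
Byte 3: 0xBA = 10111010 (10xxxxxx ✓), payload 111010.
Byte 4: 0x9D = 10011101 (10xxxxxx ✓), payload 011101.
Concatenate: 000101110111010011101 = 0x2EE9D (21 bits → U+2EE9D).

U+2EE9D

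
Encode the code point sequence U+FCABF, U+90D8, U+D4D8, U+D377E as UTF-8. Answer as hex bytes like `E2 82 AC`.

U+FCABF: 4-byte form → F3 BC AA BF.
U+90D8: 3-byte form → E9 83 98.
U+D4D8: 3-byte form → ED 93 98.
U+D377E: 4-byte form → F3 93 9D BE.
Concatenated (14 bytes): F3 BC AA BF E9 83 98 ED 93 98 F3 93 9D BE.

F3 BC AA BF E9 83 98 ED 93 98 F3 93 9D BE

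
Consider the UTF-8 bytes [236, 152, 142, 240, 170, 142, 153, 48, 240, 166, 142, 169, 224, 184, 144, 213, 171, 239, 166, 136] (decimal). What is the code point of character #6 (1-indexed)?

Offset 0: leading byte 0xEC = 11101100 → 3-byte char #1 = EC 98 8E.
Offset 3: leading byte 0xF0 = 11110000 → 4-byte char #2 = F0 AA 8E 99.
Offset 7: leading byte 0x30 = 00110000 → 1-byte char #3 = 30.
Offset 8: leading byte 0xF0 = 11110000 → 4-byte char #4 = F0 A6 8E A9.
Offset 12: leading byte 0xE0 = 11100000 → 3-byte char #5 = E0 B8 90.
Offset 15: leading byte 0xD5 = 11010101 → 2-byte char #6 = D5 AB.
Leading byte 0xD5 = 11010101 matches 110xxxxx → 2-byte sequence.
Byte 1: 0xD5 = 11010101, payload 10101 (5 bits).
Byte 2: 0xAB = 10101011 (10xxxxxx ✓), payload 101011.
Concatenate: 10101101011 = 0x56B (11 bits → U+056B).

U+056B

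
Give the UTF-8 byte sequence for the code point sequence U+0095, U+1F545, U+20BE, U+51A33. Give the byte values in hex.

C2 95 F0 9F 95 85 E2 82 BE F1 91 A8 B3

U+0095: 2-byte form → C2 95.
U+1F545: 4-byte form → F0 9F 95 85.
U+20BE: 3-byte form → E2 82 BE.
U+51A33: 4-byte form → F1 91 A8 B3.
Concatenated (13 bytes): C2 95 F0 9F 95 85 E2 82 BE F1 91 A8 B3.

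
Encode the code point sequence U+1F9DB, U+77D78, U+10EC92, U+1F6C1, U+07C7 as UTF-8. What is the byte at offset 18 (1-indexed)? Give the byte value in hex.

1-indexed offset 18 is 0-indexed offset 17.
U+1F9DB → 4-byte form F0 9F A7 9B at offsets 0–3.
U+77D78 → 4-byte form F1 B7 B5 B8 at offsets 4–7.
U+10EC92 → 4-byte form F4 8E B2 92 at offsets 8–11.
U+1F6C1 → 4-byte form F0 9F 9B 81 at offsets 12–15.
U+07C7 → 2-byte form DF 87 at offsets 16–17.
Offset 17 falls in char 5's range; it's byte 2 of DF 87 = 0x87.

0x87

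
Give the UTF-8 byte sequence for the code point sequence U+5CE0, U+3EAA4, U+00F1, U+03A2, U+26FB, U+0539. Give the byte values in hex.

E5 B3 A0 F0 BE AA A4 C3 B1 CE A2 E2 9B BB D4 B9

U+5CE0: 3-byte form → E5 B3 A0.
U+3EAA4: 4-byte form → F0 BE AA A4.
U+00F1: 2-byte form → C3 B1.
U+03A2: 2-byte form → CE A2.
U+26FB: 3-byte form → E2 9B BB.
U+0539: 2-byte form → D4 B9.
Concatenated (16 bytes): E5 B3 A0 F0 BE AA A4 C3 B1 CE A2 E2 9B BB D4 B9.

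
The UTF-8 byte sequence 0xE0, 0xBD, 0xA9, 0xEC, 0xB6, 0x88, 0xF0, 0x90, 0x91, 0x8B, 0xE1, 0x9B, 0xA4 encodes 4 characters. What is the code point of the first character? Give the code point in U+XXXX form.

Offset 0: leading byte 0xE0 = 11100000 → 3-byte char #1 = E0 BD A9.
Leading byte 0xE0 = 11100000 matches 1110xxxx → 3-byte sequence.
Byte 1: 0xE0 = 11100000, payload 0000 (4 bits).
Byte 2: 0xBD = 10111101 (10xxxxxx ✓), payload 111101.
Byte 3: 0xA9 = 10101001 (10xxxxxx ✓), payload 101001.
Concatenate: 0000111101101001 = 0xF69 (16 bits → U+0F69).

U+0F69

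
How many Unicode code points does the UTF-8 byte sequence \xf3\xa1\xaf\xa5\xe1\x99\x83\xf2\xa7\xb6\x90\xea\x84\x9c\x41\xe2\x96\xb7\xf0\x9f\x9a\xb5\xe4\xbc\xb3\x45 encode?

9

Byte at offset 0: 0xF3 = 11110011 → 4-byte char (#1). Advance 4.
Byte at offset 4: 0xE1 = 11100001 → 3-byte char (#2). Advance 3.
Byte at offset 7: 0xF2 = 11110010 → 4-byte char (#3). Advance 4.
Byte at offset 11: 0xEA = 11101010 → 3-byte char (#4). Advance 3.
Byte at offset 14: 0x41 = 01000001 → 1-byte char (#5). Advance 1.
Byte at offset 15: 0xE2 = 11100010 → 3-byte char (#6). Advance 3.
Byte at offset 18: 0xF0 = 11110000 → 4-byte char (#7). Advance 4.
Byte at offset 22: 0xE4 = 11100100 → 3-byte char (#8). Advance 3.
Byte at offset 25: 0x45 = 01000101 → 1-byte char (#9). Advance 1.
Reached end at offset 26 after 9 code points.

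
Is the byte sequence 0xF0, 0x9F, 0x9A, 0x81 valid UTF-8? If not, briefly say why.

Leading byte 0xF0 = 11110000 → 4-byte form.
Continuation bytes 0x9F=10011111, 0x9A=10011010, 0x81=10000001 all match 10xxxxxx.
Decoded value 0x1F681 is ≥ 0x10000 (shortest form) and not a surrogate.

valid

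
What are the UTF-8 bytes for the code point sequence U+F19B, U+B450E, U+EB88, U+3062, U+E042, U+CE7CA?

U+F19B: 3-byte form → EF 86 9B.
U+B450E: 4-byte form → F2 B4 94 8E.
U+EB88: 3-byte form → EE AE 88.
U+3062: 3-byte form → E3 81 A2.
U+E042: 3-byte form → EE 81 82.
U+CE7CA: 4-byte form → F3 8E 9F 8A.
Concatenated (20 bytes): EF 86 9B F2 B4 94 8E EE AE 88 E3 81 A2 EE 81 82 F3 8E 9F 8A.

EF 86 9B F2 B4 94 8E EE AE 88 E3 81 A2 EE 81 82 F3 8E 9F 8A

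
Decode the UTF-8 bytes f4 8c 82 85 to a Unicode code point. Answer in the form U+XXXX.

U+10C085

Leading byte 0xF4 = 11110100 matches 11110xxx → 4-byte sequence.
Byte 1: 0xF4 = 11110100, payload 100 (3 bits).
Byte 2: 0x8C = 10001100 (10xxxxxx ✓), payload 001100.
Byte 3: 0x82 = 10000010 (10xxxxxx ✓), payload 000010.
Byte 4: 0x85 = 10000101 (10xxxxxx ✓), payload 000101.
Concatenate: 100001100000010000101 = 0x10C085 (21 bits → U+10C085).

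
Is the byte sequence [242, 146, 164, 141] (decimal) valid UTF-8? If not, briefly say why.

Leading byte 0xF2 = 11110010 → 4-byte form.
Continuation bytes 0x92=10010010, 0xA4=10100100, 0x8D=10001101 all match 10xxxxxx.
Decoded value 0x9290D is ≥ 0x10000 (shortest form) and not a surrogate.

valid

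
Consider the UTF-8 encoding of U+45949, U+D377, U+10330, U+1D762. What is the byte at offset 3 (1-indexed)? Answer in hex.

0xA5

1-indexed offset 3 is 0-indexed offset 2.
U+45949 → 4-byte form F1 85 A5 89 at offsets 0–3.
Offset 2 falls in char 1's range; it's byte 3 of F1 85 A5 89 = 0xA5.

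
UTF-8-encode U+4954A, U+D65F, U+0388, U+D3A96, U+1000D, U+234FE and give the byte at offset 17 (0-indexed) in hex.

U+4954A → 4-byte form F1 89 95 8A at offsets 0–3.
U+D65F → 3-byte form ED 99 9F at offsets 4–6.
U+0388 → 2-byte form CE 88 at offsets 7–8.
U+D3A96 → 4-byte form F3 93 AA 96 at offsets 9–12.
U+1000D → 4-byte form F0 90 80 8D at offsets 13–16.
U+234FE → 4-byte form F0 A3 93 BE at offsets 17–20.
Offset 17 falls in char 6's range; it's byte 1 of F0 A3 93 BE = 0xF0.

0xF0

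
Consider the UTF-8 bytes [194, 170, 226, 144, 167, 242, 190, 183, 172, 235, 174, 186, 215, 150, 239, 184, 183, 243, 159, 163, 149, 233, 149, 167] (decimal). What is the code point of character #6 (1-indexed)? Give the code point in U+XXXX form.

Offset 0: leading byte 0xC2 = 11000010 → 2-byte char #1 = C2 AA.
Offset 2: leading byte 0xE2 = 11100010 → 3-byte char #2 = E2 90 A7.
Offset 5: leading byte 0xF2 = 11110010 → 4-byte char #3 = F2 BE B7 AC.
Offset 9: leading byte 0xEB = 11101011 → 3-byte char #4 = EB AE BA.
Offset 12: leading byte 0xD7 = 11010111 → 2-byte char #5 = D7 96.
Offset 14: leading byte 0xEF = 11101111 → 3-byte char #6 = EF B8 B7.
Leading byte 0xEF = 11101111 matches 1110xxxx → 3-byte sequence.
Byte 1: 0xEF = 11101111, payload 1111 (4 bits).
Byte 2: 0xB8 = 10111000 (10xxxxxx ✓), payload 111000.
Byte 3: 0xB7 = 10110111 (10xxxxxx ✓), payload 110111.
Concatenate: 1111111000110111 = 0xFE37 (16 bits → U+FE37).

U+FE37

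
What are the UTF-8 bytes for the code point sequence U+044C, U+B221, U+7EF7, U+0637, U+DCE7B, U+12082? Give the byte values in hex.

U+044C: 2-byte form → D1 8C.
U+B221: 3-byte form → EB 88 A1.
U+7EF7: 3-byte form → E7 BB B7.
U+0637: 2-byte form → D8 B7.
U+DCE7B: 4-byte form → F3 9C B9 BB.
U+12082: 4-byte form → F0 92 82 82.
Concatenated (18 bytes): D1 8C EB 88 A1 E7 BB B7 D8 B7 F3 9C B9 BB F0 92 82 82.

D1 8C EB 88 A1 E7 BB B7 D8 B7 F3 9C B9 BB F0 92 82 82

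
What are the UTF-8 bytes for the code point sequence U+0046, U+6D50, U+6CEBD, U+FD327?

U+0046: 1-byte form → 46.
U+6D50: 3-byte form → E6 B5 90.
U+6CEBD: 4-byte form → F1 AC BA BD.
U+FD327: 4-byte form → F3 BD 8C A7.
Concatenated (12 bytes): 46 E6 B5 90 F1 AC BA BD F3 BD 8C A7.

46 E6 B5 90 F1 AC BA BD F3 BD 8C A7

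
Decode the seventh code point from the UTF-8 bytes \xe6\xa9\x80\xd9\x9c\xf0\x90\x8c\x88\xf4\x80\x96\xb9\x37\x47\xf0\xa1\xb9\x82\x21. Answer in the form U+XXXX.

Offset 0: leading byte 0xE6 = 11100110 → 3-byte char #1 = E6 A9 80.
Offset 3: leading byte 0xD9 = 11011001 → 2-byte char #2 = D9 9C.
Offset 5: leading byte 0xF0 = 11110000 → 4-byte char #3 = F0 90 8C 88.
Offset 9: leading byte 0xF4 = 11110100 → 4-byte char #4 = F4 80 96 B9.
Offset 13: leading byte 0x37 = 00110111 → 1-byte char #5 = 37.
Offset 14: leading byte 0x47 = 01000111 → 1-byte char #6 = 47.
Offset 15: leading byte 0xF0 = 11110000 → 4-byte char #7 = F0 A1 B9 82.
Leading byte 0xF0 = 11110000 matches 11110xxx → 4-byte sequence.
Byte 1: 0xF0 = 11110000, payload 000 (3 bits).
Byte 2: 0xA1 = 10100001 (10xxxxxx ✓), payload 100001.
Byte 3: 0xB9 = 10111001 (10xxxxxx ✓), payload 111001.
Byte 4: 0x82 = 10000010 (10xxxxxx ✓), payload 000010.
Concatenate: 000100001111001000010 = 0x21E42 (21 bits → U+21E42).

U+21E42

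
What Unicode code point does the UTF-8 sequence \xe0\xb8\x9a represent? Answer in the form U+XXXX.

U+0E1A

Leading byte 0xE0 = 11100000 matches 1110xxxx → 3-byte sequence.
Byte 1: 0xE0 = 11100000, payload 0000 (4 bits).
Byte 2: 0xB8 = 10111000 (10xxxxxx ✓), payload 111000.
Byte 3: 0x9A = 10011010 (10xxxxxx ✓), payload 011010.
Concatenate: 0000111000011010 = 0xE1A (16 bits → U+0E1A).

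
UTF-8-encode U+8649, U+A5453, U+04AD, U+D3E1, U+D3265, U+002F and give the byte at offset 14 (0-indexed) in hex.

U+8649 → 3-byte form E8 99 89 at offsets 0–2.
U+A5453 → 4-byte form F2 A5 91 93 at offsets 3–6.
U+04AD → 2-byte form D2 AD at offsets 7–8.
U+D3E1 → 3-byte form ED 8F A1 at offsets 9–11.
U+D3265 → 4-byte form F3 93 89 A5 at offsets 12–15.
Offset 14 falls in char 5's range; it's byte 3 of F3 93 89 A5 = 0x89.

0x89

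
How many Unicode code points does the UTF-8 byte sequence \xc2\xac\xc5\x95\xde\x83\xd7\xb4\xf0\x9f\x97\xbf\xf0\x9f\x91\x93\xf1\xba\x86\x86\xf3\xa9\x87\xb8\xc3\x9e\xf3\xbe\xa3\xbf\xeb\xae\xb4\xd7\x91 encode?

Byte at offset 0: 0xC2 = 11000010 → 2-byte char (#1). Advance 2.
Byte at offset 2: 0xC5 = 11000101 → 2-byte char (#2). Advance 2.
Byte at offset 4: 0xDE = 11011110 → 2-byte char (#3). Advance 2.
Byte at offset 6: 0xD7 = 11010111 → 2-byte char (#4). Advance 2.
Byte at offset 8: 0xF0 = 11110000 → 4-byte char (#5). Advance 4.
Byte at offset 12: 0xF0 = 11110000 → 4-byte char (#6). Advance 4.
Byte at offset 16: 0xF1 = 11110001 → 4-byte char (#7). Advance 4.
Byte at offset 20: 0xF3 = 11110011 → 4-byte char (#8). Advance 4.
Byte at offset 24: 0xC3 = 11000011 → 2-byte char (#9). Advance 2.
Byte at offset 26: 0xF3 = 11110011 → 4-byte char (#10). Advance 4.
Byte at offset 30: 0xEB = 11101011 → 3-byte char (#11). Advance 3.
Byte at offset 33: 0xD7 = 11010111 → 2-byte char (#12). Advance 2.
Reached end at offset 35 after 12 code points.

12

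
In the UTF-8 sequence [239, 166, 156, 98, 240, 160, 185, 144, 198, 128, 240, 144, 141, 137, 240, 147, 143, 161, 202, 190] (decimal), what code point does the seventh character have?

Offset 0: leading byte 0xEF = 11101111 → 3-byte char #1 = EF A6 9C.
Offset 3: leading byte 0x62 = 01100010 → 1-byte char #2 = 62.
Offset 4: leading byte 0xF0 = 11110000 → 4-byte char #3 = F0 A0 B9 90.
Offset 8: leading byte 0xC6 = 11000110 → 2-byte char #4 = C6 80.
Offset 10: leading byte 0xF0 = 11110000 → 4-byte char #5 = F0 90 8D 89.
Offset 14: leading byte 0xF0 = 11110000 → 4-byte char #6 = F0 93 8F A1.
Offset 18: leading byte 0xCA = 11001010 → 2-byte char #7 = CA BE.
Leading byte 0xCA = 11001010 matches 110xxxxx → 2-byte sequence.
Byte 1: 0xCA = 11001010, payload 01010 (5 bits).
Byte 2: 0xBE = 10111110 (10xxxxxx ✓), payload 111110.
Concatenate: 01010111110 = 0x2BE (11 bits → U+02BE).

U+02BE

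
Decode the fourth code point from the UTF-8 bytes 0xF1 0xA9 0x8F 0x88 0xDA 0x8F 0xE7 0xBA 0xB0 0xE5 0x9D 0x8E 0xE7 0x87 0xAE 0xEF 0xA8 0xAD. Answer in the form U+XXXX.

Offset 0: leading byte 0xF1 = 11110001 → 4-byte char #1 = F1 A9 8F 88.
Offset 4: leading byte 0xDA = 11011010 → 2-byte char #2 = DA 8F.
Offset 6: leading byte 0xE7 = 11100111 → 3-byte char #3 = E7 BA B0.
Offset 9: leading byte 0xE5 = 11100101 → 3-byte char #4 = E5 9D 8E.
Leading byte 0xE5 = 11100101 matches 1110xxxx → 3-byte sequence.
Byte 1: 0xE5 = 11100101, payload 0101 (4 bits).
Byte 2: 0x9D = 10011101 (10xxxxxx ✓), payload 011101.
Byte 3: 0x8E = 10001110 (10xxxxxx ✓), payload 001110.
Concatenate: 0101011101001110 = 0x574E (16 bits → U+574E).

U+574E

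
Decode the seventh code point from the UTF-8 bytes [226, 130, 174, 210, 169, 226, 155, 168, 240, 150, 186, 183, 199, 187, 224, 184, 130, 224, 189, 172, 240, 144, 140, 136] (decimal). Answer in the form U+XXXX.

Offset 0: leading byte 0xE2 = 11100010 → 3-byte char #1 = E2 82 AE.
Offset 3: leading byte 0xD2 = 11010010 → 2-byte char #2 = D2 A9.
Offset 5: leading byte 0xE2 = 11100010 → 3-byte char #3 = E2 9B A8.
Offset 8: leading byte 0xF0 = 11110000 → 4-byte char #4 = F0 96 BA B7.
Offset 12: leading byte 0xC7 = 11000111 → 2-byte char #5 = C7 BB.
Offset 14: leading byte 0xE0 = 11100000 → 3-byte char #6 = E0 B8 82.
Offset 17: leading byte 0xE0 = 11100000 → 3-byte char #7 = E0 BD AC.
Leading byte 0xE0 = 11100000 matches 1110xxxx → 3-byte sequence.
Byte 1: 0xE0 = 11100000, payload 0000 (4 bits).
Byte 2: 0xBD = 10111101 (10xxxxxx ✓), payload 111101.
Byte 3: 0xAC = 10101100 (10xxxxxx ✓), payload 101100.
Concatenate: 0000111101101100 = 0xF6C (16 bits → U+0F6C).

U+0F6C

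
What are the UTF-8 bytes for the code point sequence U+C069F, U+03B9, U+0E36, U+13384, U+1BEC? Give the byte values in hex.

F3 80 9A 9F CE B9 E0 B8 B6 F0 93 8E 84 E1 AF AC

U+C069F: 4-byte form → F3 80 9A 9F.
U+03B9: 2-byte form → CE B9.
U+0E36: 3-byte form → E0 B8 B6.
U+13384: 4-byte form → F0 93 8E 84.
U+1BEC: 3-byte form → E1 AF AC.
Concatenated (16 bytes): F3 80 9A 9F CE B9 E0 B8 B6 F0 93 8E 84 E1 AF AC.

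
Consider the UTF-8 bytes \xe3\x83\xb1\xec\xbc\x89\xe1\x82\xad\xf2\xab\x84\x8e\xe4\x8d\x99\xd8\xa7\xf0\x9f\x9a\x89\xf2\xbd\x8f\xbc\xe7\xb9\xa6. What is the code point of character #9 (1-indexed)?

U+7E66

Offset 0: leading byte 0xE3 = 11100011 → 3-byte char #1 = E3 83 B1.
Offset 3: leading byte 0xEC = 11101100 → 3-byte char #2 = EC BC 89.
Offset 6: leading byte 0xE1 = 11100001 → 3-byte char #3 = E1 82 AD.
Offset 9: leading byte 0xF2 = 11110010 → 4-byte char #4 = F2 AB 84 8E.
Offset 13: leading byte 0xE4 = 11100100 → 3-byte char #5 = E4 8D 99.
Offset 16: leading byte 0xD8 = 11011000 → 2-byte char #6 = D8 A7.
Offset 18: leading byte 0xF0 = 11110000 → 4-byte char #7 = F0 9F 9A 89.
Offset 22: leading byte 0xF2 = 11110010 → 4-byte char #8 = F2 BD 8F BC.
Offset 26: leading byte 0xE7 = 11100111 → 3-byte char #9 = E7 B9 A6.
Leading byte 0xE7 = 11100111 matches 1110xxxx → 3-byte sequence.
Byte 1: 0xE7 = 11100111, payload 0111 (4 bits).
Byte 2: 0xB9 = 10111001 (10xxxxxx ✓), payload 111001.
Byte 3: 0xA6 = 10100110 (10xxxxxx ✓), payload 100110.
Concatenate: 0111111001100110 = 0x7E66 (16 bits → U+7E66).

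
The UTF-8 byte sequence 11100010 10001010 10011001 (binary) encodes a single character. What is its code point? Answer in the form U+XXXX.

Leading byte 0xE2 = 11100010 matches 1110xxxx → 3-byte sequence.
Byte 1: 0xE2 = 11100010, payload 0010 (4 bits).
Byte 2: 0x8A = 10001010 (10xxxxxx ✓), payload 001010.
Byte 3: 0x99 = 10011001 (10xxxxxx ✓), payload 011001.
Concatenate: 0010001010011001 = 0x2299 (16 bits → U+2299).

U+2299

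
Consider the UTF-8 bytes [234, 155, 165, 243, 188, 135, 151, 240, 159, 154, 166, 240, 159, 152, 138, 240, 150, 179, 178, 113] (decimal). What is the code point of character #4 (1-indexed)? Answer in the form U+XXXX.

Offset 0: leading byte 0xEA = 11101010 → 3-byte char #1 = EA 9B A5.
Offset 3: leading byte 0xF3 = 11110011 → 4-byte char #2 = F3 BC 87 97.
Offset 7: leading byte 0xF0 = 11110000 → 4-byte char #3 = F0 9F 9A A6.
Offset 11: leading byte 0xF0 = 11110000 → 4-byte char #4 = F0 9F 98 8A.
Leading byte 0xF0 = 11110000 matches 11110xxx → 4-byte sequence.
Byte 1: 0xF0 = 11110000, payload 000 (3 bits).
Byte 2: 0x9F = 10011111 (10xxxxxx ✓), payload 011111.
Byte 3: 0x98 = 10011000 (10xxxxxx ✓), payload 011000.
Byte 4: 0x8A = 10001010 (10xxxxxx ✓), payload 001010.
Concatenate: 000011111011000001010 = 0x1F60A (21 bits → U+1F60A).

U+1F60A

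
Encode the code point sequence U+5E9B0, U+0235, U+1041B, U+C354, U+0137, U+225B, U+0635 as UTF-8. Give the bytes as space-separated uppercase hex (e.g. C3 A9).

U+5E9B0: 4-byte form → F1 9E A6 B0.
U+0235: 2-byte form → C8 B5.
U+1041B: 4-byte form → F0 90 90 9B.
U+C354: 3-byte form → EC 8D 94.
U+0137: 2-byte form → C4 B7.
U+225B: 3-byte form → E2 89 9B.
U+0635: 2-byte form → D8 B5.
Concatenated (20 bytes): F1 9E A6 B0 C8 B5 F0 90 90 9B EC 8D 94 C4 B7 E2 89 9B D8 B5.

F1 9E A6 B0 C8 B5 F0 90 90 9B EC 8D 94 C4 B7 E2 89 9B D8 B5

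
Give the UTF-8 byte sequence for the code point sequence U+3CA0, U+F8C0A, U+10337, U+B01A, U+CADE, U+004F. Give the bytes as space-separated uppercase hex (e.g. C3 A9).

U+3CA0: 3-byte form → E3 B2 A0.
U+F8C0A: 4-byte form → F3 B8 B0 8A.
U+10337: 4-byte form → F0 90 8C B7.
U+B01A: 3-byte form → EB 80 9A.
U+CADE: 3-byte form → EC AB 9E.
U+004F: 1-byte form → 4F.
Concatenated (18 bytes): E3 B2 A0 F3 B8 B0 8A F0 90 8C B7 EB 80 9A EC AB 9E 4F.

E3 B2 A0 F3 B8 B0 8A F0 90 8C B7 EB 80 9A EC AB 9E 4F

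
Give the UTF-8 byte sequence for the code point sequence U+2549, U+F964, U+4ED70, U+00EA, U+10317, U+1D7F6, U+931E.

E2 95 89 EF A5 A4 F1 8E B5 B0 C3 AA F0 90 8C 97 F0 9D 9F B6 E9 8C 9E

U+2549: 3-byte form → E2 95 89.
U+F964: 3-byte form → EF A5 A4.
U+4ED70: 4-byte form → F1 8E B5 B0.
U+00EA: 2-byte form → C3 AA.
U+10317: 4-byte form → F0 90 8C 97.
U+1D7F6: 4-byte form → F0 9D 9F B6.
U+931E: 3-byte form → E9 8C 9E.
Concatenated (23 bytes): E2 95 89 EF A5 A4 F1 8E B5 B0 C3 AA F0 90 8C 97 F0 9D 9F B6 E9 8C 9E.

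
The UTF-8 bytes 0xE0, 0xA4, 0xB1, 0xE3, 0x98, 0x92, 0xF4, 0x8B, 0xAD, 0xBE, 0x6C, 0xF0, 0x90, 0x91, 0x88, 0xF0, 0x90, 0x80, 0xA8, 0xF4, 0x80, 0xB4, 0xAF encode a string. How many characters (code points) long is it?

7

Byte at offset 0: 0xE0 = 11100000 → 3-byte char (#1). Advance 3.
Byte at offset 3: 0xE3 = 11100011 → 3-byte char (#2). Advance 3.
Byte at offset 6: 0xF4 = 11110100 → 4-byte char (#3). Advance 4.
Byte at offset 10: 0x6C = 01101100 → 1-byte char (#4). Advance 1.
Byte at offset 11: 0xF0 = 11110000 → 4-byte char (#5). Advance 4.
Byte at offset 15: 0xF0 = 11110000 → 4-byte char (#6). Advance 4.
Byte at offset 19: 0xF4 = 11110100 → 4-byte char (#7). Advance 4.
Reached end at offset 23 after 7 code points.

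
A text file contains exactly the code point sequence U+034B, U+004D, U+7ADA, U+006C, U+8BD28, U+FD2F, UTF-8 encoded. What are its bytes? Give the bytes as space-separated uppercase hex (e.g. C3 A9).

U+034B: 2-byte form → CD 8B.
U+004D: 1-byte form → 4D.
U+7ADA: 3-byte form → E7 AB 9A.
U+006C: 1-byte form → 6C.
U+8BD28: 4-byte form → F2 8B B4 A8.
U+FD2F: 3-byte form → EF B4 AF.
Concatenated (14 bytes): CD 8B 4D E7 AB 9A 6C F2 8B B4 A8 EF B4 AF.

CD 8B 4D E7 AB 9A 6C F2 8B B4 A8 EF B4 AF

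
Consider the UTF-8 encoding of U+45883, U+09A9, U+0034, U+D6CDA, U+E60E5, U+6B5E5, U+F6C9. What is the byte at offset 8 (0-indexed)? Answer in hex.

0xF3

U+45883 → 4-byte form F1 85 A2 83 at offsets 0–3.
U+09A9 → 3-byte form E0 A6 A9 at offsets 4–6.
U+0034 → 1-byte form 34 at offsets 7–7.
U+D6CDA → 4-byte form F3 96 B3 9A at offsets 8–11.
Offset 8 falls in char 4's range; it's byte 1 of F3 96 B3 9A = 0xF3.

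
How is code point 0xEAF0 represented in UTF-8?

EE AB B0

U+EAF0 = 0xEAF0 = 60144 decimal. In range U+0800–U+FFFF → 3-byte form: 1110xxxx 10xxxxxx 10xxxxxx.
Binary (16 bits): 1110101011110000.
Split 4+6+6: 1110 | 101011 | 110000.
Byte 1: 11101110 = 0xEE.
Byte 2: 10101011 = 0xAB.
Byte 3: 10110000 = 0xB0.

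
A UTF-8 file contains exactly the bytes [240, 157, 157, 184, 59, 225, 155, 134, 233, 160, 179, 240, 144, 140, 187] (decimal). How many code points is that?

5

Byte at offset 0: 0xF0 = 11110000 → 4-byte char (#1). Advance 4.
Byte at offset 4: 0x3B = 00111011 → 1-byte char (#2). Advance 1.
Byte at offset 5: 0xE1 = 11100001 → 3-byte char (#3). Advance 3.
Byte at offset 8: 0xE9 = 11101001 → 3-byte char (#4). Advance 3.
Byte at offset 11: 0xF0 = 11110000 → 4-byte char (#5). Advance 4.
Reached end at offset 15 after 5 code points.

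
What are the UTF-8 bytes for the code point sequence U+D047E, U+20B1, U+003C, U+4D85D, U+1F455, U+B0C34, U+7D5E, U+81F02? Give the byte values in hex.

U+D047E: 4-byte form → F3 90 91 BE.
U+20B1: 3-byte form → E2 82 B1.
U+003C: 1-byte form → 3C.
U+4D85D: 4-byte form → F1 8D A1 9D.
U+1F455: 4-byte form → F0 9F 91 95.
U+B0C34: 4-byte form → F2 B0 B0 B4.
U+7D5E: 3-byte form → E7 B5 9E.
U+81F02: 4-byte form → F2 81 BC 82.
Concatenated (27 bytes): F3 90 91 BE E2 82 B1 3C F1 8D A1 9D F0 9F 91 95 F2 B0 B0 B4 E7 B5 9E F2 81 BC 82.

F3 90 91 BE E2 82 B1 3C F1 8D A1 9D F0 9F 91 95 F2 B0 B0 B4 E7 B5 9E F2 81 BC 82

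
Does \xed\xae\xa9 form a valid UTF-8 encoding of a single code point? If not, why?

invalid (encodes a surrogate (U+D800–U+DFFF))

Structurally a 3-byte sequence; payload = 0xDBA9.
But 0xDBA9 is in U+D800–U+DFFF, the surrogate range. Surrogates are not Unicode scalar values and are forbidden in UTF-8.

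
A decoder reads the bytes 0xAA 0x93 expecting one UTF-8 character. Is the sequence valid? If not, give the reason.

Byte 0xAA = 10101010 has the form 10xxxxxx — a continuation byte — but there is no preceding leading byte.

invalid (continuation byte with no leading byte)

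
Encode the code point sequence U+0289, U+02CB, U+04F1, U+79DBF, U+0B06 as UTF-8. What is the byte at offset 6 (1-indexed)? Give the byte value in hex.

0xB1

1-indexed offset 6 is 0-indexed offset 5.
U+0289 → 2-byte form CA 89 at offsets 0–1.
U+02CB → 2-byte form CB 8B at offsets 2–3.
U+04F1 → 2-byte form D3 B1 at offsets 4–5.
Offset 5 falls in char 3's range; it's byte 2 of D3 B1 = 0xB1.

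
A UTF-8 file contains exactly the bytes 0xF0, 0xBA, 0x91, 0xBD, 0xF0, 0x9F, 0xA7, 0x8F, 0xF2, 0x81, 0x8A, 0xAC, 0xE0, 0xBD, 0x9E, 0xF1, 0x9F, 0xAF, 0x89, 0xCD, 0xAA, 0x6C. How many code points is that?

Byte at offset 0: 0xF0 = 11110000 → 4-byte char (#1). Advance 4.
Byte at offset 4: 0xF0 = 11110000 → 4-byte char (#2). Advance 4.
Byte at offset 8: 0xF2 = 11110010 → 4-byte char (#3). Advance 4.
Byte at offset 12: 0xE0 = 11100000 → 3-byte char (#4). Advance 3.
Byte at offset 15: 0xF1 = 11110001 → 4-byte char (#5). Advance 4.
Byte at offset 19: 0xCD = 11001101 → 2-byte char (#6). Advance 2.
Byte at offset 21: 0x6C = 01101100 → 1-byte char (#7). Advance 1.
Reached end at offset 22 after 7 code points.

7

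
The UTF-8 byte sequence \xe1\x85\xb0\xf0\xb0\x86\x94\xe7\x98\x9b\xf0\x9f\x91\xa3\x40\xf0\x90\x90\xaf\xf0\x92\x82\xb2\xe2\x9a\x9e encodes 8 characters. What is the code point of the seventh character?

U+120B2

Offset 0: leading byte 0xE1 = 11100001 → 3-byte char #1 = E1 85 B0.
Offset 3: leading byte 0xF0 = 11110000 → 4-byte char #2 = F0 B0 86 94.
Offset 7: leading byte 0xE7 = 11100111 → 3-byte char #3 = E7 98 9B.
Offset 10: leading byte 0xF0 = 11110000 → 4-byte char #4 = F0 9F 91 A3.
Offset 14: leading byte 0x40 = 01000000 → 1-byte char #5 = 40.
Offset 15: leading byte 0xF0 = 11110000 → 4-byte char #6 = F0 90 90 AF.
Offset 19: leading byte 0xF0 = 11110000 → 4-byte char #7 = F0 92 82 B2.
Leading byte 0xF0 = 11110000 matches 11110xxx → 4-byte sequence.
Byte 1: 0xF0 = 11110000, payload 000 (3 bits).
Byte 2: 0x92 = 10010010 (10xxxxxx ✓), payload 010010.
Byte 3: 0x82 = 10000010 (10xxxxxx ✓), payload 000010.
Byte 4: 0xB2 = 10110010 (10xxxxxx ✓), payload 110010.
Concatenate: 000010010000010110010 = 0x120B2 (21 bits → U+120B2).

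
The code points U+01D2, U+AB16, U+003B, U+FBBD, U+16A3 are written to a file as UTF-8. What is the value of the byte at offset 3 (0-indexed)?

U+01D2 → 2-byte form C7 92 at offsets 0–1.
U+AB16 → 3-byte form EA AC 96 at offsets 2–4.
Offset 3 falls in char 2's range; it's byte 2 of EA AC 96 = 0xAC.

0xAC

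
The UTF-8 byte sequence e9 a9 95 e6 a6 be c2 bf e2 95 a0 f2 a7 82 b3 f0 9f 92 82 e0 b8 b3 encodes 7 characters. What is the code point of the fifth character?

Offset 0: leading byte 0xE9 = 11101001 → 3-byte char #1 = E9 A9 95.
Offset 3: leading byte 0xE6 = 11100110 → 3-byte char #2 = E6 A6 BE.
Offset 6: leading byte 0xC2 = 11000010 → 2-byte char #3 = C2 BF.
Offset 8: leading byte 0xE2 = 11100010 → 3-byte char #4 = E2 95 A0.
Offset 11: leading byte 0xF2 = 11110010 → 4-byte char #5 = F2 A7 82 B3.
Leading byte 0xF2 = 11110010 matches 11110xxx → 4-byte sequence.
Byte 1: 0xF2 = 11110010, payload 010 (3 bits).
Byte 2: 0xA7 = 10100111 (10xxxxxx ✓), payload 100111.
Byte 3: 0x82 = 10000010 (10xxxxxx ✓), payload 000010.
Byte 4: 0xB3 = 10110011 (10xxxxxx ✓), payload 110011.
Concatenate: 010100111000010110011 = 0xA70B3 (21 bits → U+A70B3).

U+A70B3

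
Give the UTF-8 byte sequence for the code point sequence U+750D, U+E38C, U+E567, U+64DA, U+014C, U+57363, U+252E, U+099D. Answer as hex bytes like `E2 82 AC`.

U+750D: 3-byte form → E7 94 8D.
U+E38C: 3-byte form → EE 8E 8C.
U+E567: 3-byte form → EE 95 A7.
U+64DA: 3-byte form → E6 93 9A.
U+014C: 2-byte form → C5 8C.
U+57363: 4-byte form → F1 97 8D A3.
U+252E: 3-byte form → E2 94 AE.
U+099D: 3-byte form → E0 A6 9D.
Concatenated (24 bytes): E7 94 8D EE 8E 8C EE 95 A7 E6 93 9A C5 8C F1 97 8D A3 E2 94 AE E0 A6 9D.

E7 94 8D EE 8E 8C EE 95 A7 E6 93 9A C5 8C F1 97 8D A3 E2 94 AE E0 A6 9D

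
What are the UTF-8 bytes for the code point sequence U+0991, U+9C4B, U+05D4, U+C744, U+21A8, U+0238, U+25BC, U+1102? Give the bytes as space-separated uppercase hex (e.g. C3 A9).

E0 A6 91 E9 B1 8B D7 94 EC 9D 84 E2 86 A8 C8 B8 E2 96 BC E1 84 82

U+0991: 3-byte form → E0 A6 91.
U+9C4B: 3-byte form → E9 B1 8B.
U+05D4: 2-byte form → D7 94.
U+C744: 3-byte form → EC 9D 84.
U+21A8: 3-byte form → E2 86 A8.
U+0238: 2-byte form → C8 B8.
U+25BC: 3-byte form → E2 96 BC.
U+1102: 3-byte form → E1 84 82.
Concatenated (22 bytes): E0 A6 91 E9 B1 8B D7 94 EC 9D 84 E2 86 A8 C8 B8 E2 96 BC E1 84 82.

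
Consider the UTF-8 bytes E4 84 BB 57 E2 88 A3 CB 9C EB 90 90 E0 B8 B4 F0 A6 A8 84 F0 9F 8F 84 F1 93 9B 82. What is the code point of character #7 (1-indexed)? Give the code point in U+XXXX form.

U+26A04

Offset 0: leading byte 0xE4 = 11100100 → 3-byte char #1 = E4 84 BB.
Offset 3: leading byte 0x57 = 01010111 → 1-byte char #2 = 57.
Offset 4: leading byte 0xE2 = 11100010 → 3-byte char #3 = E2 88 A3.
Offset 7: leading byte 0xCB = 11001011 → 2-byte char #4 = CB 9C.
Offset 9: leading byte 0xEB = 11101011 → 3-byte char #5 = EB 90 90.
Offset 12: leading byte 0xE0 = 11100000 → 3-byte char #6 = E0 B8 B4.
Offset 15: leading byte 0xF0 = 11110000 → 4-byte char #7 = F0 A6 A8 84.
Leading byte 0xF0 = 11110000 matches 11110xxx → 4-byte sequence.
Byte 1: 0xF0 = 11110000, payload 000 (3 bits).
Byte 2: 0xA6 = 10100110 (10xxxxxx ✓), payload 100110.
Byte 3: 0xA8 = 10101000 (10xxxxxx ✓), payload 101000.
Byte 4: 0x84 = 10000100 (10xxxxxx ✓), payload 000100.
Concatenate: 000100110101000000100 = 0x26A04 (21 bits → U+26A04).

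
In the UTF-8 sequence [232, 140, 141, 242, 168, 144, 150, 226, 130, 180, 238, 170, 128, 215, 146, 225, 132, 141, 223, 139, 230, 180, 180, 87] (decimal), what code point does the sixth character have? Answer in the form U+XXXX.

Offset 0: leading byte 0xE8 = 11101000 → 3-byte char #1 = E8 8C 8D.
Offset 3: leading byte 0xF2 = 11110010 → 4-byte char #2 = F2 A8 90 96.
Offset 7: leading byte 0xE2 = 11100010 → 3-byte char #3 = E2 82 B4.
Offset 10: leading byte 0xEE = 11101110 → 3-byte char #4 = EE AA 80.
Offset 13: leading byte 0xD7 = 11010111 → 2-byte char #5 = D7 92.
Offset 15: leading byte 0xE1 = 11100001 → 3-byte char #6 = E1 84 8D.
Leading byte 0xE1 = 11100001 matches 1110xxxx → 3-byte sequence.
Byte 1: 0xE1 = 11100001, payload 0001 (4 bits).
Byte 2: 0x84 = 10000100 (10xxxxxx ✓), payload 000100.
Byte 3: 0x8D = 10001101 (10xxxxxx ✓), payload 001101.
Concatenate: 0001000100001101 = 0x110D (16 bits → U+110D).

U+110D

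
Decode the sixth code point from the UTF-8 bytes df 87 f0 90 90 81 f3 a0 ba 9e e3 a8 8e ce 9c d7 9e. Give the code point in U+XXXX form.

Offset 0: leading byte 0xDF = 11011111 → 2-byte char #1 = DF 87.
Offset 2: leading byte 0xF0 = 11110000 → 4-byte char #2 = F0 90 90 81.
Offset 6: leading byte 0xF3 = 11110011 → 4-byte char #3 = F3 A0 BA 9E.
Offset 10: leading byte 0xE3 = 11100011 → 3-byte char #4 = E3 A8 8E.
Offset 13: leading byte 0xCE = 11001110 → 2-byte char #5 = CE 9C.
Offset 15: leading byte 0xD7 = 11010111 → 2-byte char #6 = D7 9E.
Leading byte 0xD7 = 11010111 matches 110xxxxx → 2-byte sequence.
Byte 1: 0xD7 = 11010111, payload 10111 (5 bits).
Byte 2: 0x9E = 10011110 (10xxxxxx ✓), payload 011110.
Concatenate: 10111011110 = 0x5DE (11 bits → U+05DE).

U+05DE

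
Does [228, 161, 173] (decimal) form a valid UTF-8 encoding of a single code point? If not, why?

valid

Leading byte 0xE4 = 11100100 → 3-byte form.
Continuation bytes 0xA1=10100001, 0xAD=10101101 all match 10xxxxxx.
Decoded value 0x486D is ≥ 0x800 (shortest form) and not a surrogate.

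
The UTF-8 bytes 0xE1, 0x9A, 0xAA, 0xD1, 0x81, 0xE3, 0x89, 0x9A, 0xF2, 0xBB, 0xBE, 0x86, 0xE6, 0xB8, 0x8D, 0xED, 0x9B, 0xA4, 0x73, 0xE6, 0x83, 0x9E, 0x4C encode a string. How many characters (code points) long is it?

9

Byte at offset 0: 0xE1 = 11100001 → 3-byte char (#1). Advance 3.
Byte at offset 3: 0xD1 = 11010001 → 2-byte char (#2). Advance 2.
Byte at offset 5: 0xE3 = 11100011 → 3-byte char (#3). Advance 3.
Byte at offset 8: 0xF2 = 11110010 → 4-byte char (#4). Advance 4.
Byte at offset 12: 0xE6 = 11100110 → 3-byte char (#5). Advance 3.
Byte at offset 15: 0xED = 11101101 → 3-byte char (#6). Advance 3.
Byte at offset 18: 0x73 = 01110011 → 1-byte char (#7). Advance 1.
Byte at offset 19: 0xE6 = 11100110 → 3-byte char (#8). Advance 3.
Byte at offset 22: 0x4C = 01001100 → 1-byte char (#9). Advance 1.
Reached end at offset 23 after 9 code points.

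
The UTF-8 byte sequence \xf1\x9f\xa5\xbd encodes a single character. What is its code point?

U+5F97D

Leading byte 0xF1 = 11110001 matches 11110xxx → 4-byte sequence.
Byte 1: 0xF1 = 11110001, payload 001 (3 bits).
Byte 2: 0x9F = 10011111 (10xxxxxx ✓), payload 011111.
Byte 3: 0xA5 = 10100101 (10xxxxxx ✓), payload 100101.
Byte 4: 0xBD = 10111101 (10xxxxxx ✓), payload 111101.
Concatenate: 001011111100101111101 = 0x5F97D (21 bits → U+5F97D).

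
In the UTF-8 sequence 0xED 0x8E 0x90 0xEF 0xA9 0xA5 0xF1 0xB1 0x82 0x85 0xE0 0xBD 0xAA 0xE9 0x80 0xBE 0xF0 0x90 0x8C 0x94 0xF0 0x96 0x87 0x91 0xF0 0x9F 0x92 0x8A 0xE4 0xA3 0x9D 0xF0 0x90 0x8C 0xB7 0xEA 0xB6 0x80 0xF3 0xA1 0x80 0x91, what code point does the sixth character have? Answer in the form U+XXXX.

Offset 0: leading byte 0xED = 11101101 → 3-byte char #1 = ED 8E 90.
Offset 3: leading byte 0xEF = 11101111 → 3-byte char #2 = EF A9 A5.
Offset 6: leading byte 0xF1 = 11110001 → 4-byte char #3 = F1 B1 82 85.
Offset 10: leading byte 0xE0 = 11100000 → 3-byte char #4 = E0 BD AA.
Offset 13: leading byte 0xE9 = 11101001 → 3-byte char #5 = E9 80 BE.
Offset 16: leading byte 0xF0 = 11110000 → 4-byte char #6 = F0 90 8C 94.
Leading byte 0xF0 = 11110000 matches 11110xxx → 4-byte sequence.
Byte 1: 0xF0 = 11110000, payload 000 (3 bits).
Byte 2: 0x90 = 10010000 (10xxxxxx ✓), payload 010000.
Byte 3: 0x8C = 10001100 (10xxxxxx ✓), payload 001100.
Byte 4: 0x94 = 10010100 (10xxxxxx ✓), payload 010100.
Concatenate: 000010000001100010100 = 0x10314 (21 bits → U+10314).

U+10314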